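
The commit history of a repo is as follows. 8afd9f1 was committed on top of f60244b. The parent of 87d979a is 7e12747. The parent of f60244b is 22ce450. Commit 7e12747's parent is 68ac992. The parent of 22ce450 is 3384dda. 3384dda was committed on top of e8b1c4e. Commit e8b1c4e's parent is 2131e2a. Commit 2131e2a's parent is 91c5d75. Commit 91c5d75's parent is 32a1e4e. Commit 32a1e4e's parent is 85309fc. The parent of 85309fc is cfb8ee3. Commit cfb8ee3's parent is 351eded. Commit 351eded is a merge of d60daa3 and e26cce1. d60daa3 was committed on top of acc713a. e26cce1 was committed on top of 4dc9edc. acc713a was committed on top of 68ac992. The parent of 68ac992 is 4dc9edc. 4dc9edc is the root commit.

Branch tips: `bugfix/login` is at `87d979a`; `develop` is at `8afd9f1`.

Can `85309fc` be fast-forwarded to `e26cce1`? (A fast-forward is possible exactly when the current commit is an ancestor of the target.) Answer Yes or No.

A fast-forward from 85309fc to e26cce1 is possible iff 85309fc is an ancestor of e26cce1.
Ancestors of e26cce1: {4dc9edc, e26cce1}.
85309fc is not among them, so fast-forward is not possible.

No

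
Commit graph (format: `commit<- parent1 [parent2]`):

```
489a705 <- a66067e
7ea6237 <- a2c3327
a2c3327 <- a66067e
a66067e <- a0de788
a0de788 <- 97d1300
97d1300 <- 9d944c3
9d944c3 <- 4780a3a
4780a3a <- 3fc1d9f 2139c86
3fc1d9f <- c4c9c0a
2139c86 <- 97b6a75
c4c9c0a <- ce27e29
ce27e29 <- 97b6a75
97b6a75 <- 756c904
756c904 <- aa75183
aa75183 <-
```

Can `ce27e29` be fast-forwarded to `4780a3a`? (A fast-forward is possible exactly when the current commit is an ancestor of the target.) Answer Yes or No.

A fast-forward from ce27e29 to 4780a3a is possible iff ce27e29 is an ancestor of 4780a3a.
Ancestors of 4780a3a: {2139c86, 3fc1d9f, 4780a3a, 756c904, 97b6a75, aa75183, c4c9c0a, ce27e29}.
ce27e29 is among them, so fast-forward is possible.

Yes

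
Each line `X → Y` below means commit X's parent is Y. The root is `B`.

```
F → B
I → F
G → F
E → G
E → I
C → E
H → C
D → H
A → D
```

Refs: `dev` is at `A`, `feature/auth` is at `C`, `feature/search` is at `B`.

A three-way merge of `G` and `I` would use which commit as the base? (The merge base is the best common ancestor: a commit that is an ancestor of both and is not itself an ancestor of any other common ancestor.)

F

Ancestors of G: {B, F, G}.
Ancestors of I: {B, F, I}.
Common ancestors: {B, F}.
Among these, F is not an ancestor of any other common ancestor — it is the merge base.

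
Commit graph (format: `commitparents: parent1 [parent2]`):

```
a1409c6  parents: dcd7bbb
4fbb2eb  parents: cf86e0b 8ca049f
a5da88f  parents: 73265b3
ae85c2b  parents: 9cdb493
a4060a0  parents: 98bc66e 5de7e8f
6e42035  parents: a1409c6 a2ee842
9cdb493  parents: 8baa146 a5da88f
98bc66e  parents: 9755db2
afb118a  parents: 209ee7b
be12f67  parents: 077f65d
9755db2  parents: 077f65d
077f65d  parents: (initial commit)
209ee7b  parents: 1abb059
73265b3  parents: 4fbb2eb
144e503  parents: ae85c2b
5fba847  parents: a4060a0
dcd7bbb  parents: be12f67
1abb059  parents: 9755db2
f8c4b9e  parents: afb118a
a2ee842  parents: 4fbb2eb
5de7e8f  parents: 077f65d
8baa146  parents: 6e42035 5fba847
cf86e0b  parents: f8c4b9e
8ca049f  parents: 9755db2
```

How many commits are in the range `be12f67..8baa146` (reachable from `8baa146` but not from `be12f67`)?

Reachable from 8baa146: {077f65d, 1abb059, 209ee7b, 4fbb2eb, 5de7e8f, 5fba847, 6e42035, 8baa146, 8ca049f, 9755db2, 98bc66e, a1409c6, a2ee842, a4060a0, afb118a, be12f67, cf86e0b, dcd7bbb, f8c4b9e}.
Reachable from be12f67: {077f65d, be12f67}.
In 8baa146's history but not be12f67's: {1abb059, 209ee7b, 4fbb2eb, 5de7e8f, 5fba847, 6e42035, 8baa146, 8ca049f, 9755db2, 98bc66e, a1409c6, a2ee842, a4060a0, afb118a, cf86e0b, dcd7bbb, f8c4b9e} — 17 commits.

17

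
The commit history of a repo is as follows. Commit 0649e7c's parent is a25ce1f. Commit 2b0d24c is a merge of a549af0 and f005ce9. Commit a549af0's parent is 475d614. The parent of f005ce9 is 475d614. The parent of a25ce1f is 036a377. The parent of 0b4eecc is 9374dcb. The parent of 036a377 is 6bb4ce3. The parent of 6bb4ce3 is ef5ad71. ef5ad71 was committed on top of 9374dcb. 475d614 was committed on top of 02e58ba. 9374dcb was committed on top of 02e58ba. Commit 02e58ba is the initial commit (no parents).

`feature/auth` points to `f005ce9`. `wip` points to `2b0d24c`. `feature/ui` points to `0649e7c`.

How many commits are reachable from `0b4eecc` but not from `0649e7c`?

Reachable from 0b4eecc: {02e58ba, 0b4eecc, 9374dcb}.
Reachable from 0649e7c: {02e58ba, 036a377, 0649e7c, 6bb4ce3, 9374dcb, a25ce1f, ef5ad71}.
In 0b4eecc's history but not 0649e7c's: {0b4eecc} — 1 commit.

1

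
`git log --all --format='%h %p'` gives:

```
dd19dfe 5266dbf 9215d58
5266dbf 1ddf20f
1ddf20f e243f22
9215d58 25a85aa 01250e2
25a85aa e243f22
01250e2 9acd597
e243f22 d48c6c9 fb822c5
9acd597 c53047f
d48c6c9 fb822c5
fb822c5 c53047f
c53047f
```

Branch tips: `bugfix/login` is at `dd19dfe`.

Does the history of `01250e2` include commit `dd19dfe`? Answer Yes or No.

No

Ancestors of 01250e2: {01250e2, 9acd597, c53047f}.
dd19dfe is not in that set, so it is not an ancestor of 01250e2.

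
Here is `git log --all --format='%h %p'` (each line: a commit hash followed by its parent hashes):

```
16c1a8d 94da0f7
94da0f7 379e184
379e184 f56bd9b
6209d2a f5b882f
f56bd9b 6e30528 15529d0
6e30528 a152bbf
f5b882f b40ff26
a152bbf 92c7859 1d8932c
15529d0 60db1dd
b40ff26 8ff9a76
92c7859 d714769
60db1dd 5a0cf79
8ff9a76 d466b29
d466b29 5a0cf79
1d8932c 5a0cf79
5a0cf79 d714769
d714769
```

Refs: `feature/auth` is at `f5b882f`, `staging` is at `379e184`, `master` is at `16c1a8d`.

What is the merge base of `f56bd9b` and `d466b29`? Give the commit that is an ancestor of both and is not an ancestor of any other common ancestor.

5a0cf79

Ancestors of f56bd9b: {15529d0, 1d8932c, 5a0cf79, 60db1dd, 6e30528, 92c7859, a152bbf, d714769, f56bd9b}.
Ancestors of d466b29: {5a0cf79, d466b29, d714769}.
Common ancestors: {5a0cf79, d714769}.
Among these, 5a0cf79 is not an ancestor of any other common ancestor — it is the merge base.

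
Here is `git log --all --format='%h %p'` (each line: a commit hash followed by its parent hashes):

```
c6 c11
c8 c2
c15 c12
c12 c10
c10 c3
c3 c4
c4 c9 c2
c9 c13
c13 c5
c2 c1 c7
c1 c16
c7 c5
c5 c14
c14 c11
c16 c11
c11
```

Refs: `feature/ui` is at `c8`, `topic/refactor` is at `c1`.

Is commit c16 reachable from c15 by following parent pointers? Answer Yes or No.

Ancestors of c15 (commits reachable by following parents): {c1, c10, c11, c12, c13, c14, c15, c16, c2, c3, c4, c5, c7, c9}.
c16 is in that set, so it is an ancestor of c15.

Yes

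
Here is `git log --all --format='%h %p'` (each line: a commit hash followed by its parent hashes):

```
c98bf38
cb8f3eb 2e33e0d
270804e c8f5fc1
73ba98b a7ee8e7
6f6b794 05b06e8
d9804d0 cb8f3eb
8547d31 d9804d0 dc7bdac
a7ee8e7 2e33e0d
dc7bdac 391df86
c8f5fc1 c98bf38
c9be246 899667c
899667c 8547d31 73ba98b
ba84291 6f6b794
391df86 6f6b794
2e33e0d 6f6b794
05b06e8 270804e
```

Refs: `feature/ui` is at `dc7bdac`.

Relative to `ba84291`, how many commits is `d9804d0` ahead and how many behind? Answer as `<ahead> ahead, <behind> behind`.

3 ahead, 1 behind

Reachable from d9804d0: {05b06e8, 270804e, 2e33e0d, 6f6b794, c8f5fc1, c98bf38, cb8f3eb, d9804d0}.
Reachable from ba84291: {05b06e8, 270804e, 6f6b794, ba84291, c8f5fc1, c98bf38}.
Only in d9804d0's history (ahead): {2e33e0d, cb8f3eb, d9804d0} — 3.
Only in ba84291's history (behind): {ba84291} — 1.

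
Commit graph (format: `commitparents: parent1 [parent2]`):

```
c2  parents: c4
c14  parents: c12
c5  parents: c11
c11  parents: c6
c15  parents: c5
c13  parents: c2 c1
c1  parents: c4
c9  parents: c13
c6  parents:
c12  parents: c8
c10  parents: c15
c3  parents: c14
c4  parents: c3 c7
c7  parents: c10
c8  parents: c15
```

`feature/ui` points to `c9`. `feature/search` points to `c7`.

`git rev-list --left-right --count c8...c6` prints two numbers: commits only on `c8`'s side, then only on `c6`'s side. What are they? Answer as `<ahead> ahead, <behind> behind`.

Reachable from c8: {c11, c15, c5, c6, c8}.
Reachable from c6: {c6}.
Only in c8's history (ahead): {c11, c15, c5, c8} — 4.
Only in c6's history (behind): {} — 0.

4 ahead, 0 behind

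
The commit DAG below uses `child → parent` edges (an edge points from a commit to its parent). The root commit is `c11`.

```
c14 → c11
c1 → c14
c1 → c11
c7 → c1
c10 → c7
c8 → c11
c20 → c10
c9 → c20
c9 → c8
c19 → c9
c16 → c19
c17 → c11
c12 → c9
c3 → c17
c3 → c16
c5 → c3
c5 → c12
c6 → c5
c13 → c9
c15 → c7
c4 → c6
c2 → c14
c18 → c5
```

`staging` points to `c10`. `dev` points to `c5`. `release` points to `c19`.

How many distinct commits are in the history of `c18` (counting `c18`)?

Walking parent pointers from c18: reachable set = {c1, c10, c11, c12, c14, c16, c17, c18, c19, c20, c3, c5, c7, c8, c9}.
That is 15 commits.

15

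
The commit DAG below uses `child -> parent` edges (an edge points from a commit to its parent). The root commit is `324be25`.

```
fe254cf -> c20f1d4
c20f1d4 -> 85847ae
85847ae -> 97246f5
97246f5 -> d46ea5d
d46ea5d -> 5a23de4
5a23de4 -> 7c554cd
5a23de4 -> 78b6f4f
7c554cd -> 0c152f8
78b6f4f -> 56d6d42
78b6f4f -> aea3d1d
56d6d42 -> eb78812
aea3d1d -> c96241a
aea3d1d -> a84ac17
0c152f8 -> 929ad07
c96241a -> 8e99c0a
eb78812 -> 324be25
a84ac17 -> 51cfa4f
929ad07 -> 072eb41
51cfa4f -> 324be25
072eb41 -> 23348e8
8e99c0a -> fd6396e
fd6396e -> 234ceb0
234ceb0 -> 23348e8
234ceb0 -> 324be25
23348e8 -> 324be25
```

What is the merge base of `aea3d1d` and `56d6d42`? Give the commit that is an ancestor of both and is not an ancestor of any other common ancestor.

Ancestors of aea3d1d: {23348e8, 234ceb0, 324be25, 51cfa4f, 8e99c0a, a84ac17, aea3d1d, c96241a, fd6396e}.
Ancestors of 56d6d42: {324be25, 56d6d42, eb78812}.
Common ancestors: {324be25}.
The only common ancestor is 324be25, so it is the merge base.

324be25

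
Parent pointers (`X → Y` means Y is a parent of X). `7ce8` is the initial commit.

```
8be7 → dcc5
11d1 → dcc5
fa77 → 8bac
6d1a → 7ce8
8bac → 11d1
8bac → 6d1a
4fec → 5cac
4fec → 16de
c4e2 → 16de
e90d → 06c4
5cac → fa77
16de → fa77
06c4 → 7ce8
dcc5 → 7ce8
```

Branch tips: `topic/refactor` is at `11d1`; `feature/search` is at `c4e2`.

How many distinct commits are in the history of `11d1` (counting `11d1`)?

Walking parent pointers from 11d1: reachable set = {11d1, 7ce8, dcc5}.
That is 3 commits.

3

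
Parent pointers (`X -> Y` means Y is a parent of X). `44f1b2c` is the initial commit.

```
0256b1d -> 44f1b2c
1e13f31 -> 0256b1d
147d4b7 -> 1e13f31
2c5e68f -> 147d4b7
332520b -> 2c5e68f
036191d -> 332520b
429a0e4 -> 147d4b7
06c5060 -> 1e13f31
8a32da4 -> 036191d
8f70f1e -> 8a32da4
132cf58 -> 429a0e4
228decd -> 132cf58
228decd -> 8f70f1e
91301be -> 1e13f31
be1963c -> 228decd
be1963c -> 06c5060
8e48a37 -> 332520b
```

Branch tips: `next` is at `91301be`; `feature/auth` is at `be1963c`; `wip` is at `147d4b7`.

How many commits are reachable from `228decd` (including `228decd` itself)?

Walking parent pointers from 228decd: reachable set = {0256b1d, 036191d, 132cf58, 147d4b7, 1e13f31, 228decd, 2c5e68f, 332520b, 429a0e4, 44f1b2c, 8a32da4, 8f70f1e}.
That is 12 commits.

12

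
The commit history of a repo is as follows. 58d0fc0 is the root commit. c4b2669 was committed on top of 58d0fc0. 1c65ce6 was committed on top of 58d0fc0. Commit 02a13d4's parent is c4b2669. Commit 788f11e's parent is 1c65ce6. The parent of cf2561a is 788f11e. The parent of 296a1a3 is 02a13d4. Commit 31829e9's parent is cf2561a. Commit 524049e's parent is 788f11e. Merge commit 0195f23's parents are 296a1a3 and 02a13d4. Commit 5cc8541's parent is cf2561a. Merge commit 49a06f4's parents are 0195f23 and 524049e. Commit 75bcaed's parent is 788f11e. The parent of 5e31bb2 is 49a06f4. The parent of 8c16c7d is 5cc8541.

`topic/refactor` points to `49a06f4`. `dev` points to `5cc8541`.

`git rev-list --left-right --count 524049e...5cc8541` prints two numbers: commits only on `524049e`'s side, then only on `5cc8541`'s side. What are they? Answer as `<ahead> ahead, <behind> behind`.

Reachable from 524049e: {1c65ce6, 524049e, 58d0fc0, 788f11e}.
Reachable from 5cc8541: {1c65ce6, 58d0fc0, 5cc8541, 788f11e, cf2561a}.
Only in 524049e's history (ahead): {524049e} — 1.
Only in 5cc8541's history (behind): {5cc8541, cf2561a} — 2.

1 ahead, 2 behind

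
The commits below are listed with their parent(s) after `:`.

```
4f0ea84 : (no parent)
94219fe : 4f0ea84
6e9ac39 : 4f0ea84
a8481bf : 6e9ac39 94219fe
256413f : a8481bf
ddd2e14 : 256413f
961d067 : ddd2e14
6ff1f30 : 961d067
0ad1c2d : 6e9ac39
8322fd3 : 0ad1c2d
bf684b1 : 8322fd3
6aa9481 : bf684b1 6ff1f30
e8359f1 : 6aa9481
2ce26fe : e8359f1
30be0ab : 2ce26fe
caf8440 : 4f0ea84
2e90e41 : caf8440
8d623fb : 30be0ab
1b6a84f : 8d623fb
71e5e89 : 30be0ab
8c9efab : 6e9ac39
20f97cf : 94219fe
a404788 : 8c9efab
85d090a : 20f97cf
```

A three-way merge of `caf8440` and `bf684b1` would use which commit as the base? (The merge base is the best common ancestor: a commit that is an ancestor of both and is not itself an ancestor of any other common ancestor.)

4f0ea84

Ancestors of caf8440: {4f0ea84, caf8440}.
Ancestors of bf684b1: {0ad1c2d, 4f0ea84, 6e9ac39, 8322fd3, bf684b1}.
Common ancestors: {4f0ea84}.
The only common ancestor is 4f0ea84, so it is the merge base.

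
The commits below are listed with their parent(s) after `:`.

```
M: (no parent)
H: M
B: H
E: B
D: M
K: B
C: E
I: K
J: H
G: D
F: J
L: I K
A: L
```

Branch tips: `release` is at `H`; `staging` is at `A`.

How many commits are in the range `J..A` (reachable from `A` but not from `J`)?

Reachable from A: {A, B, H, I, K, L, M}.
Reachable from J: {H, J, M}.
In A's history but not J's: {A, B, I, K, L} — 5 commits.

5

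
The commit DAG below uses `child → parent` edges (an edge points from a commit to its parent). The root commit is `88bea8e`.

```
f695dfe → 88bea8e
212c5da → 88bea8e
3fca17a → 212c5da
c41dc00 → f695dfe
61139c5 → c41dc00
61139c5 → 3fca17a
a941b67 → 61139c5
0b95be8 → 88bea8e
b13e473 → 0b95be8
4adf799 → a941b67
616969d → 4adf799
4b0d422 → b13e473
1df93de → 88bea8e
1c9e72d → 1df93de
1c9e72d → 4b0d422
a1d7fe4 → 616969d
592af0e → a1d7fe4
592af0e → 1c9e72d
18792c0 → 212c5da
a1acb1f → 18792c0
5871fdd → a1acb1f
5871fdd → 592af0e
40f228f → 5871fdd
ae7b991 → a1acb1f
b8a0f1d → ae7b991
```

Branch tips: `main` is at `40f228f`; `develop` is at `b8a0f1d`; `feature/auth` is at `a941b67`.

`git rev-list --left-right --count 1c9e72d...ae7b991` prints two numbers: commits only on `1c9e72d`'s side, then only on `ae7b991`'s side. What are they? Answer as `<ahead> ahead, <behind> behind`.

5 ahead, 4 behind

Reachable from 1c9e72d: {0b95be8, 1c9e72d, 1df93de, 4b0d422, 88bea8e, b13e473}.
Reachable from ae7b991: {18792c0, 212c5da, 88bea8e, a1acb1f, ae7b991}.
Only in 1c9e72d's history (ahead): {0b95be8, 1c9e72d, 1df93de, 4b0d422, b13e473} — 5.
Only in ae7b991's history (behind): {18792c0, 212c5da, a1acb1f, ae7b991} — 4.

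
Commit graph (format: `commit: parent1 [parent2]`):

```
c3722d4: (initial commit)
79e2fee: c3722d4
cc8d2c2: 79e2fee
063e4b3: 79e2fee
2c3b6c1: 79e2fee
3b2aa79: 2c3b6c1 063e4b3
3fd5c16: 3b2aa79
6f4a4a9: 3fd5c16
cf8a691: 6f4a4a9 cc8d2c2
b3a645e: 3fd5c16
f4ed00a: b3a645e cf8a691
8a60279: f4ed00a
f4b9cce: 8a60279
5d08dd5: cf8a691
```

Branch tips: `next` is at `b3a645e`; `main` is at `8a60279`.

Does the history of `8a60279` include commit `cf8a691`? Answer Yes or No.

Yes

Ancestors of 8a60279 (commits reachable by following parents): {063e4b3, 2c3b6c1, 3b2aa79, 3fd5c16, 6f4a4a9, 79e2fee, 8a60279, b3a645e, c3722d4, cc8d2c2, cf8a691, f4ed00a}.
cf8a691 is in that set, so it is an ancestor of 8a60279.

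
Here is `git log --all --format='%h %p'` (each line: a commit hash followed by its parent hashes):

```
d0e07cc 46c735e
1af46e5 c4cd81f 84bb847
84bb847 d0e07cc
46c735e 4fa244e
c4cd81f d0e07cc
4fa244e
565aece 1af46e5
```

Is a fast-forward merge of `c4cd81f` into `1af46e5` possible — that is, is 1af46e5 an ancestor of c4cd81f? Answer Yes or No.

No

A fast-forward from 1af46e5 to c4cd81f is possible iff 1af46e5 is an ancestor of c4cd81f.
Ancestors of c4cd81f: {46c735e, 4fa244e, c4cd81f, d0e07cc}.
1af46e5 is not among them, so fast-forward is not possible.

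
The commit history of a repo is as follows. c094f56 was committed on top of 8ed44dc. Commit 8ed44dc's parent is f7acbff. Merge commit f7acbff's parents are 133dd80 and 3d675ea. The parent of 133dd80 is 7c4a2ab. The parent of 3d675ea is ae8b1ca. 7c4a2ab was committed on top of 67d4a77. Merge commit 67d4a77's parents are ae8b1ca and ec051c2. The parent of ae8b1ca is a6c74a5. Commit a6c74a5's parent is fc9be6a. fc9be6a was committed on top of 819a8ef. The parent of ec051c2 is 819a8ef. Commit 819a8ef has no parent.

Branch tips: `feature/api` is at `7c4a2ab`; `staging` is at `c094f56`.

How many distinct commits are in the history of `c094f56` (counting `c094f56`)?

12

Walking parent pointers from c094f56: reachable set = {133dd80, 3d675ea, 67d4a77, 7c4a2ab, 819a8ef, 8ed44dc, a6c74a5, ae8b1ca, c094f56, ec051c2, f7acbff, fc9be6a}.
That is 12 commits.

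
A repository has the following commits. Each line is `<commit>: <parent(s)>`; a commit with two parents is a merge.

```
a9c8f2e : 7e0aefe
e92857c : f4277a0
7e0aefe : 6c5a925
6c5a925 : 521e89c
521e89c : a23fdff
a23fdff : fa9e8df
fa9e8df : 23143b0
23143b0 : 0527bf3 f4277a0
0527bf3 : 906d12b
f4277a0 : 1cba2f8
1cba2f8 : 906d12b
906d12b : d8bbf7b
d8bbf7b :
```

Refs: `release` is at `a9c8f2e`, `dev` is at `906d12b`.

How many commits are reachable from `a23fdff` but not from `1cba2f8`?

5

Reachable from a23fdff: {0527bf3, 1cba2f8, 23143b0, 906d12b, a23fdff, d8bbf7b, f4277a0, fa9e8df}.
Reachable from 1cba2f8: {1cba2f8, 906d12b, d8bbf7b}.
In a23fdff's history but not 1cba2f8's: {0527bf3, 23143b0, a23fdff, f4277a0, fa9e8df} — 5 commits.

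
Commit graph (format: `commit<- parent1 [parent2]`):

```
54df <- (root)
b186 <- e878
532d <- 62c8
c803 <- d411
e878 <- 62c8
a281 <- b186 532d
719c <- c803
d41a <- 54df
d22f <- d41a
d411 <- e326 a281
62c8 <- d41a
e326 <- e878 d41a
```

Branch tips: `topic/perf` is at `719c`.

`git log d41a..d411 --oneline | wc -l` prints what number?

Reachable from d411: {532d, 54df, 62c8, a281, b186, d411, d41a, e326, e878}.
Reachable from d41a: {54df, d41a}.
In d411's history but not d41a's: {532d, 62c8, a281, b186, d411, e326, e878} — 7 commits.

7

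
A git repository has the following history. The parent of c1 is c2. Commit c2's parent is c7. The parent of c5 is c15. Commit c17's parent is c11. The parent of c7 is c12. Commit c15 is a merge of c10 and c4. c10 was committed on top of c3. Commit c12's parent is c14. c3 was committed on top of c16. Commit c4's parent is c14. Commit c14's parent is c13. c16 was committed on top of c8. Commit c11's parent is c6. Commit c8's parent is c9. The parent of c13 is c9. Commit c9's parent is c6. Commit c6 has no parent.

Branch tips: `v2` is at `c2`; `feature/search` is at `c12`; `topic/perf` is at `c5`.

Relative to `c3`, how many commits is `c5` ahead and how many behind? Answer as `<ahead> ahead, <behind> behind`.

6 ahead, 0 behind

Reachable from c5: {c10, c13, c14, c15, c16, c3, c4, c5, c6, c8, c9}.
Reachable from c3: {c16, c3, c6, c8, c9}.
Only in c5's history (ahead): {c10, c13, c14, c15, c4, c5} — 6.
Only in c3's history (behind): {} — 0.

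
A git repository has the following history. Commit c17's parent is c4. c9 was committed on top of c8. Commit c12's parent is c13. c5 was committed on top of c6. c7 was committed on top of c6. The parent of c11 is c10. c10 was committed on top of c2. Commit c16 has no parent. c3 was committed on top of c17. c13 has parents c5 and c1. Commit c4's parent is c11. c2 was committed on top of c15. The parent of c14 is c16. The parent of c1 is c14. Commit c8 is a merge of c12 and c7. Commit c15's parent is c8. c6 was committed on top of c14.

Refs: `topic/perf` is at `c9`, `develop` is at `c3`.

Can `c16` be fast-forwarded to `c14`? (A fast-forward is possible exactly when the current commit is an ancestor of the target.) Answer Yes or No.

Yes

A fast-forward from c16 to c14 is possible iff c16 is an ancestor of c14.
Ancestors of c14: {c14, c16}.
c16 is among them, so fast-forward is possible.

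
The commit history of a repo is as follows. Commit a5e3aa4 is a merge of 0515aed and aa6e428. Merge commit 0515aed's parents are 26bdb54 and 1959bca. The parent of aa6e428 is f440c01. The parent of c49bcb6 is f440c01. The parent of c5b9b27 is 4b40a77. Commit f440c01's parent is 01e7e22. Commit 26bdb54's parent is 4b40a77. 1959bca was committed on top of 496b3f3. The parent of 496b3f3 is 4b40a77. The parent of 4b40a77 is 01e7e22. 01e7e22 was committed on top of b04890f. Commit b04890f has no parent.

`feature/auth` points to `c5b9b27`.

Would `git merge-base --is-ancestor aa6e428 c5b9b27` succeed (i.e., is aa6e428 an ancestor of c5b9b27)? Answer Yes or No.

No

Ancestors of c5b9b27: {01e7e22, 4b40a77, b04890f, c5b9b27}.
aa6e428 is not in that set, so it is not an ancestor of c5b9b27.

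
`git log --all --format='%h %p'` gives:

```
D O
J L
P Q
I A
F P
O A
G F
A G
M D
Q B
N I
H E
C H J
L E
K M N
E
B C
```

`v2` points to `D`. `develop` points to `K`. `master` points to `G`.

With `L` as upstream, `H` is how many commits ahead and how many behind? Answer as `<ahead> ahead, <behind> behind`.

1 ahead, 1 behind

Reachable from H: {E, H}.
Reachable from L: {E, L}.
Only in H's history (ahead): {H} — 1.
Only in L's history (behind): {L} — 1.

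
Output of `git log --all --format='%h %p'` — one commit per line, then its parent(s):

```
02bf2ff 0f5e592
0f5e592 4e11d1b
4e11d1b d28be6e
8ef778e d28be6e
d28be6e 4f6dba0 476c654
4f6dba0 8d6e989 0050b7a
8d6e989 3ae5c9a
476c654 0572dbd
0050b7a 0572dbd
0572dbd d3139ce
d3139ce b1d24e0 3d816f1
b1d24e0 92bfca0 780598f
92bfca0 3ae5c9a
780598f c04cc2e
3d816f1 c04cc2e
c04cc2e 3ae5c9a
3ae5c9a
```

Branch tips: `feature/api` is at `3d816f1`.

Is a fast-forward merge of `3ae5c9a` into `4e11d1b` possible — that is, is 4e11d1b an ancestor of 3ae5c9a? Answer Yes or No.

A fast-forward from 4e11d1b to 3ae5c9a is possible iff 4e11d1b is an ancestor of 3ae5c9a.
Ancestors of 3ae5c9a: {3ae5c9a}.
4e11d1b is not among them, so fast-forward is not possible.

No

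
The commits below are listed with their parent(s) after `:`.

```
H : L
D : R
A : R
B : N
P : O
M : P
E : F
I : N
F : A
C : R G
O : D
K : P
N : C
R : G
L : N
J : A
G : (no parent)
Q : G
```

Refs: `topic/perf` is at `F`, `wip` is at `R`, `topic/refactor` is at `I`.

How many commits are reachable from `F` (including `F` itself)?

Walking parent pointers from F: reachable set = {A, F, G, R}.
That is 4 commits.

4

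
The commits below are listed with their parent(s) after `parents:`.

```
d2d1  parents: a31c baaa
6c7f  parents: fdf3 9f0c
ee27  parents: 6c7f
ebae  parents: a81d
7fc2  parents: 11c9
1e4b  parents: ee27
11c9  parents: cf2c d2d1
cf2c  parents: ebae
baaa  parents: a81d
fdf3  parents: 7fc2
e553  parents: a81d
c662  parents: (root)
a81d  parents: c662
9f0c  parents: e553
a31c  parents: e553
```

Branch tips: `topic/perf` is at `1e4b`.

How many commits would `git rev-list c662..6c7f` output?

Reachable from 6c7f: {11c9, 6c7f, 7fc2, 9f0c, a31c, a81d, baaa, c662, cf2c, d2d1, e553, ebae, fdf3}.
Reachable from c662: {c662}.
In 6c7f's history but not c662's: {11c9, 6c7f, 7fc2, 9f0c, a31c, a81d, baaa, cf2c, d2d1, e553, ebae, fdf3} — 12 commits.

12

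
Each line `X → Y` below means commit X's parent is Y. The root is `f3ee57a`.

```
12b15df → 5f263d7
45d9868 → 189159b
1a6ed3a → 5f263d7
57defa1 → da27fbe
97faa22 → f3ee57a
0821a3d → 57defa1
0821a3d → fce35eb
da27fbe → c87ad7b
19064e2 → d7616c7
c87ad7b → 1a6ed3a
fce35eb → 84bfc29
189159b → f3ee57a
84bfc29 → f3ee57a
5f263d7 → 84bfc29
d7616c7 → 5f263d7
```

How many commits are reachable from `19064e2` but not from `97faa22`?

4

Reachable from 19064e2: {19064e2, 5f263d7, 84bfc29, d7616c7, f3ee57a}.
Reachable from 97faa22: {97faa22, f3ee57a}.
In 19064e2's history but not 97faa22's: {19064e2, 5f263d7, 84bfc29, d7616c7} — 4 commits.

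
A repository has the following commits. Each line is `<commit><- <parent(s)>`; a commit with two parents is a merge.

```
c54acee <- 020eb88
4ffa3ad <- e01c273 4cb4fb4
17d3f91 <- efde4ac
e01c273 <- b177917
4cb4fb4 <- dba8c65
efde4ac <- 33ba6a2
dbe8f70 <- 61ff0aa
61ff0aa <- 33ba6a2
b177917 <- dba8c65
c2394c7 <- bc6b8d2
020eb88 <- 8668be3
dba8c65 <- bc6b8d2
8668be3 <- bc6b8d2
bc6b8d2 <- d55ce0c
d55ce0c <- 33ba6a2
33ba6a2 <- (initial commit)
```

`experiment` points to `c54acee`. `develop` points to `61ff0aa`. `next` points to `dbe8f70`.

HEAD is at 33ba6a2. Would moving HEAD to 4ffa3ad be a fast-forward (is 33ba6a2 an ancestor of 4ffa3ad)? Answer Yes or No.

Yes

A fast-forward from 33ba6a2 to 4ffa3ad is possible iff 33ba6a2 is an ancestor of 4ffa3ad.
Ancestors of 4ffa3ad: {33ba6a2, 4cb4fb4, 4ffa3ad, b177917, bc6b8d2, d55ce0c, dba8c65, e01c273}.
33ba6a2 is among them, so fast-forward is possible.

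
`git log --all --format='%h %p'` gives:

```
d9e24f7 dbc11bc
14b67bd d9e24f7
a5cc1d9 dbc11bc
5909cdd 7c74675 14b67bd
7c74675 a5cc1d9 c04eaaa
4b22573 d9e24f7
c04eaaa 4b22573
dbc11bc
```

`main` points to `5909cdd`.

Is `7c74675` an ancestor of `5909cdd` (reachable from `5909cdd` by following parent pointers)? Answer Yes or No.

Ancestors of 5909cdd (commits reachable by following parents): {14b67bd, 4b22573, 5909cdd, 7c74675, a5cc1d9, c04eaaa, d9e24f7, dbc11bc}.
7c74675 is in that set, so it is an ancestor of 5909cdd.

Yes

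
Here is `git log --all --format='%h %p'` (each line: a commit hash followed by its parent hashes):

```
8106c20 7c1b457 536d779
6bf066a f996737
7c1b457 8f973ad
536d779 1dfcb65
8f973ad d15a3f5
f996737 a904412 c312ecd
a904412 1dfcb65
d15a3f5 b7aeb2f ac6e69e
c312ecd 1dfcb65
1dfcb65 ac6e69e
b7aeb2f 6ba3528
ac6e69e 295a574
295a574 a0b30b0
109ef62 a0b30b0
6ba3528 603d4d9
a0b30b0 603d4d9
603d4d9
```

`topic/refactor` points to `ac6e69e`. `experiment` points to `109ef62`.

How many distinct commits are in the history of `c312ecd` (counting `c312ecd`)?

6

Walking parent pointers from c312ecd: reachable set = {1dfcb65, 295a574, 603d4d9, a0b30b0, ac6e69e, c312ecd}.
That is 6 commits.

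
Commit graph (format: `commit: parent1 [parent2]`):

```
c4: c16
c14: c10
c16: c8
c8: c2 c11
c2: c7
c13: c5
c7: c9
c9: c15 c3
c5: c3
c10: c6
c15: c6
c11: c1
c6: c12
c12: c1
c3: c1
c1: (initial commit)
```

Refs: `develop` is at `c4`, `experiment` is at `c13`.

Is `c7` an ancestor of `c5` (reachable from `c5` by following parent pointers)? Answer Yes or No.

No

Ancestors of c5: {c1, c3, c5}.
c7 is not in that set, so it is not an ancestor of c5.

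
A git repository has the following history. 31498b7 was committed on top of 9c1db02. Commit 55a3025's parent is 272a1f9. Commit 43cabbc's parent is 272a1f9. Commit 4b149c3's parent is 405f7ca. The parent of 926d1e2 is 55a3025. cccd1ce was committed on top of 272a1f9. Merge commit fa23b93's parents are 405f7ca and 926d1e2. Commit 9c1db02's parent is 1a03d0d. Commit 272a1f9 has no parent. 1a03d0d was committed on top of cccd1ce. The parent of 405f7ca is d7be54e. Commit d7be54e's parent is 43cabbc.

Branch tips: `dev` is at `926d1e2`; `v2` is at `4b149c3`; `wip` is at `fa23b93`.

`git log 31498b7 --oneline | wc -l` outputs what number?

5

Walking parent pointers from 31498b7: reachable set = {1a03d0d, 272a1f9, 31498b7, 9c1db02, cccd1ce}.
That is 5 commits.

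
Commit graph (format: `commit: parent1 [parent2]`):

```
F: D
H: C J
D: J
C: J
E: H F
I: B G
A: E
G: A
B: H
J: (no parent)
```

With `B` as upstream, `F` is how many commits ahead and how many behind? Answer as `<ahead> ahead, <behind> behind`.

Reachable from F: {D, F, J}.
Reachable from B: {B, C, H, J}.
Only in F's history (ahead): {D, F} — 2.
Only in B's history (behind): {B, C, H} — 3.

2 ahead, 3 behind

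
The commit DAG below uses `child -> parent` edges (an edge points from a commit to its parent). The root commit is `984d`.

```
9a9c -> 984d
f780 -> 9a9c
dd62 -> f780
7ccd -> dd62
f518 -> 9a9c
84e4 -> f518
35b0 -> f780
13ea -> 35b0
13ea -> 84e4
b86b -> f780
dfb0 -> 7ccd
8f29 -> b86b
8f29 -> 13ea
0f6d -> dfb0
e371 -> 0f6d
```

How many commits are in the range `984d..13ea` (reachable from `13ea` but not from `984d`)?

Reachable from 13ea: {13ea, 35b0, 84e4, 984d, 9a9c, f518, f780}.
Reachable from 984d: {984d}.
In 13ea's history but not 984d's: {13ea, 35b0, 84e4, 9a9c, f518, f780} — 6 commits.

6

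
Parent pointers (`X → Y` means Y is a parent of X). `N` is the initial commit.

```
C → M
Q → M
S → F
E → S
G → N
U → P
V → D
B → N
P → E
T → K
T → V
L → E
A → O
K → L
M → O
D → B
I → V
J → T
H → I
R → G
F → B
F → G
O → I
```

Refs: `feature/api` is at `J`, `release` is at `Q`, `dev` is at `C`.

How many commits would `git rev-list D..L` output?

Reachable from L: {B, E, F, G, L, N, S}.
Reachable from D: {B, D, N}.
In L's history but not D's: {E, F, G, L, S} — 5 commits.

5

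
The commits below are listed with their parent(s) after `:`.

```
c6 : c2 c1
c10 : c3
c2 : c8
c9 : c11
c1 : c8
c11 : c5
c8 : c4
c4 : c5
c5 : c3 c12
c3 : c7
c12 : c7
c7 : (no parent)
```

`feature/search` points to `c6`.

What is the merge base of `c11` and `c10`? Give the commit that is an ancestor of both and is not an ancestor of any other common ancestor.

Ancestors of c11: {c11, c12, c3, c5, c7}.
Ancestors of c10: {c10, c3, c7}.
Common ancestors: {c3, c7}.
Among these, c3 is not an ancestor of any other common ancestor — it is the merge base.

c3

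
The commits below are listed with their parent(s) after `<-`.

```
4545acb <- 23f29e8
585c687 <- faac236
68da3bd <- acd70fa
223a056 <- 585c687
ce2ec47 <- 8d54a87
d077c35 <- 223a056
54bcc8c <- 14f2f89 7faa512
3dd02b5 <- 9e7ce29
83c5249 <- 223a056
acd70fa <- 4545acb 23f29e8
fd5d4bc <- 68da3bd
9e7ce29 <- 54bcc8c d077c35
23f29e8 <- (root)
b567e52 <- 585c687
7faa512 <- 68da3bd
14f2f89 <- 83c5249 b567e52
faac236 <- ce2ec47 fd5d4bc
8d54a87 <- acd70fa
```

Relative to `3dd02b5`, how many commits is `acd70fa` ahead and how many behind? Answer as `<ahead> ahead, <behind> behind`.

Reachable from acd70fa: {23f29e8, 4545acb, acd70fa}.
Reachable from 3dd02b5: {14f2f89, 223a056, 23f29e8, 3dd02b5, 4545acb, 54bcc8c, 585c687, 68da3bd, 7faa512, 83c5249, 8d54a87, 9e7ce29, acd70fa, b567e52, ce2ec47, d077c35, faac236, fd5d4bc}.
Only in acd70fa's history (ahead): {} — 0.
Only in 3dd02b5's history (behind): {14f2f89, 223a056, 3dd02b5, 54bcc8c, 585c687, 68da3bd, 7faa512, 83c5249, 8d54a87, 9e7ce29, b567e52, ce2ec47, d077c35, faac236, fd5d4bc} — 15.

0 ahead, 15 behind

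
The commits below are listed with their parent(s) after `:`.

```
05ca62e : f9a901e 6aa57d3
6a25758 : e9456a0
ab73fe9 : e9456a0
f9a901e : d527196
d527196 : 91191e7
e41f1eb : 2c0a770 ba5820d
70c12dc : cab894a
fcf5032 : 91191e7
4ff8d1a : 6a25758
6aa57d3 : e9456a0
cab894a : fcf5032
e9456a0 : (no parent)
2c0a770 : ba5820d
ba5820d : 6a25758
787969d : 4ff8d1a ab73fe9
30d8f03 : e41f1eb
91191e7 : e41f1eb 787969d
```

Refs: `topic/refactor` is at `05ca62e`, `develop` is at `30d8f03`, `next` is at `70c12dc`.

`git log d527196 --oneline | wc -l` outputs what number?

10

Walking parent pointers from d527196: reachable set = {2c0a770, 4ff8d1a, 6a25758, 787969d, 91191e7, ab73fe9, ba5820d, d527196, e41f1eb, e9456a0}.
That is 10 commits.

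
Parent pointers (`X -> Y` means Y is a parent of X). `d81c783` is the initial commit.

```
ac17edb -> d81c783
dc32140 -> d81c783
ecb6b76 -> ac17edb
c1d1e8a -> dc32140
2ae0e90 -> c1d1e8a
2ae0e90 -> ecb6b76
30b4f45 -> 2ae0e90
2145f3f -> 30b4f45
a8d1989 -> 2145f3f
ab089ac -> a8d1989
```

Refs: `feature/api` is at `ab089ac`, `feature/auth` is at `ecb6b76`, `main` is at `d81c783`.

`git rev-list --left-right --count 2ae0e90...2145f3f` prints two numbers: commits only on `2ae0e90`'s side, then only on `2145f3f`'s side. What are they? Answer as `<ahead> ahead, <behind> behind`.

Reachable from 2ae0e90: {2ae0e90, ac17edb, c1d1e8a, d81c783, dc32140, ecb6b76}.
Reachable from 2145f3f: {2145f3f, 2ae0e90, 30b4f45, ac17edb, c1d1e8a, d81c783, dc32140, ecb6b76}.
Only in 2ae0e90's history (ahead): {} — 0.
Only in 2145f3f's history (behind): {2145f3f, 30b4f45} — 2.

0 ahead, 2 behind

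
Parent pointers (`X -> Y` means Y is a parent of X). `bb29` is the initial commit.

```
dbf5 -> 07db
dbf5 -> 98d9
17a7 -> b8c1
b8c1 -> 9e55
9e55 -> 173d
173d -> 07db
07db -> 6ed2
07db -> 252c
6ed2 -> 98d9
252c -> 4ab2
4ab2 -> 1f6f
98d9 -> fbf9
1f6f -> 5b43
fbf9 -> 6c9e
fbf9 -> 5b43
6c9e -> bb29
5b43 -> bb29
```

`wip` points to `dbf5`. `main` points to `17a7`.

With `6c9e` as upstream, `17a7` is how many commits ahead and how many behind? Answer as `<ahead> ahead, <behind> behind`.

Reachable from 17a7: {07db, 173d, 17a7, 1f6f, 252c, 4ab2, 5b43, 6c9e, 6ed2, 98d9, 9e55, b8c1, bb29, fbf9}.
Reachable from 6c9e: {6c9e, bb29}.
Only in 17a7's history (ahead): {07db, 173d, 17a7, 1f6f, 252c, 4ab2, 5b43, 6ed2, 98d9, 9e55, b8c1, fbf9} — 12.
Only in 6c9e's history (behind): {} — 0.

12 ahead, 0 behind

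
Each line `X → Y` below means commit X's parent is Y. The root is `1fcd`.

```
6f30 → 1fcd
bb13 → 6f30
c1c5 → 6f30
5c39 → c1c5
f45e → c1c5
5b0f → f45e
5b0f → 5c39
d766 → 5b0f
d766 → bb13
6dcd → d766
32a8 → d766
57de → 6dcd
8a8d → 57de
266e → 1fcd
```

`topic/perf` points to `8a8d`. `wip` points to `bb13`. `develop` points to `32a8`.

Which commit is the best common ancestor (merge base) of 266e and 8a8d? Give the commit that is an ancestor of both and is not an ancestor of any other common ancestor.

Ancestors of 266e: {1fcd, 266e}.
Ancestors of 8a8d: {1fcd, 57de, 5b0f, 5c39, 6dcd, 6f30, 8a8d, bb13, c1c5, d766, f45e}.
Common ancestors: {1fcd}.
The only common ancestor is 1fcd, so it is the merge base.

1fcd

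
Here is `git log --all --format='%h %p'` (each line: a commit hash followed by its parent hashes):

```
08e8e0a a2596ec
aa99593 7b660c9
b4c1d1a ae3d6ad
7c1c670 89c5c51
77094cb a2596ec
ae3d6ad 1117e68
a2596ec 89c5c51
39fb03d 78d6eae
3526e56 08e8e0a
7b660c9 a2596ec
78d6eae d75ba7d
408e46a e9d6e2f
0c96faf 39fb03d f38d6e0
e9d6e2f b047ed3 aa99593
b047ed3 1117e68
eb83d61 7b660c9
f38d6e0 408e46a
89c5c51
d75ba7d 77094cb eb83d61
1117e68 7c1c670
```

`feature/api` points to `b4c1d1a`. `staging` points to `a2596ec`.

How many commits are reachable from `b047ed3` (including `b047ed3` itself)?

4

Walking parent pointers from b047ed3: reachable set = {1117e68, 7c1c670, 89c5c51, b047ed3}.
That is 4 commits.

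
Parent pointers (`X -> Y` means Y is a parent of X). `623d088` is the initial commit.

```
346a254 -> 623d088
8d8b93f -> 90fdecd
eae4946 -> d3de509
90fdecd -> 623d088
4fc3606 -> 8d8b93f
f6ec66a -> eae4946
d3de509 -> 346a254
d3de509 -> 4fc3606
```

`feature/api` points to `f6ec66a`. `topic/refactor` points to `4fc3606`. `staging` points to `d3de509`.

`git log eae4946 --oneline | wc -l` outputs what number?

Walking parent pointers from eae4946: reachable set = {346a254, 4fc3606, 623d088, 8d8b93f, 90fdecd, d3de509, eae4946}.
That is 7 commits.

7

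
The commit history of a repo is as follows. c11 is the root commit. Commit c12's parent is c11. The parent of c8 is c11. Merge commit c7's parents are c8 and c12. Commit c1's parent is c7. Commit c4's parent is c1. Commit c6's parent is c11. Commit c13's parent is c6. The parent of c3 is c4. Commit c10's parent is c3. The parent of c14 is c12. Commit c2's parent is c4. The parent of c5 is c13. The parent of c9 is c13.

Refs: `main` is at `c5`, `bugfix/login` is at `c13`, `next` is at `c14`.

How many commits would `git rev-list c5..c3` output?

Reachable from c3: {c1, c11, c12, c3, c4, c7, c8}.
Reachable from c5: {c11, c13, c5, c6}.
In c3's history but not c5's: {c1, c12, c3, c4, c7, c8} — 6 commits.

6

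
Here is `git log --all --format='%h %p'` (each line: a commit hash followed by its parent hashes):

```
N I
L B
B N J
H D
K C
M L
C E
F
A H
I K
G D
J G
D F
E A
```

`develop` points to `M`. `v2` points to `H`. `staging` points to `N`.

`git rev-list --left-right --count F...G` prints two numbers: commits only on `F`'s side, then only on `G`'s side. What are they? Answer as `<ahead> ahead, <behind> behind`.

Reachable from F: {F}.
Reachable from G: {D, F, G}.
Only in F's history (ahead): {} — 0.
Only in G's history (behind): {D, G} — 2.

0 ahead, 2 behind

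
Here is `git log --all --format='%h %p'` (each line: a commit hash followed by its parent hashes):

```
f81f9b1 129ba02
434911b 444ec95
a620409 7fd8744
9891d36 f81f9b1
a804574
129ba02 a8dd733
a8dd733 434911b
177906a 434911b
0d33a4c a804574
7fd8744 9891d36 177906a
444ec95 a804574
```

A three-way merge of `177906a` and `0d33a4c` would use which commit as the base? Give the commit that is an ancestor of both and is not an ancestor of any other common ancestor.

a804574

Ancestors of 177906a: {177906a, 434911b, 444ec95, a804574}.
Ancestors of 0d33a4c: {0d33a4c, a804574}.
Common ancestors: {a804574}.
The only common ancestor is a804574, so it is the merge base.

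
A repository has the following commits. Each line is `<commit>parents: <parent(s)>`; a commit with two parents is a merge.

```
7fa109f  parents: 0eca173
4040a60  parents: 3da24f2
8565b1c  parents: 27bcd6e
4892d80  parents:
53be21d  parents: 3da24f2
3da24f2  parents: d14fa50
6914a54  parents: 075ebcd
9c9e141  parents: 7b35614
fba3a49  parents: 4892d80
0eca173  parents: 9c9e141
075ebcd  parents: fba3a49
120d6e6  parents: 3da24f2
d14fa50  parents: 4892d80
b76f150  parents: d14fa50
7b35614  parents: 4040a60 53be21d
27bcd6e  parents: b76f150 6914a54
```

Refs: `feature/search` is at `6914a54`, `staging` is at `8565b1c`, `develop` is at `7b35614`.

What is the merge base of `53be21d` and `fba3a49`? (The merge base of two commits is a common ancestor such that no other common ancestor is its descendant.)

Ancestors of 53be21d: {3da24f2, 4892d80, 53be21d, d14fa50}.
Ancestors of fba3a49: {4892d80, fba3a49}.
Common ancestors: {4892d80}.
The only common ancestor is 4892d80, so it is the merge base.

4892d80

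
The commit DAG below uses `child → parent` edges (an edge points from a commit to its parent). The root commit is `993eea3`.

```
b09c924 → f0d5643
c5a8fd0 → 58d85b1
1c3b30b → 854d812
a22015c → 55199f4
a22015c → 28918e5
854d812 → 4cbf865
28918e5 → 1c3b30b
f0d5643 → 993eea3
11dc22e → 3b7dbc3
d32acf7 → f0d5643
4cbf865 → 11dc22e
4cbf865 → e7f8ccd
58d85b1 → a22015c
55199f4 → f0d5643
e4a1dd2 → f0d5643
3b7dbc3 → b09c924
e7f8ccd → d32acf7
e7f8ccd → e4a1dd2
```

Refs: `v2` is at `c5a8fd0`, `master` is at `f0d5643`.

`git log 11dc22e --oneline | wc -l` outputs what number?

Walking parent pointers from 11dc22e: reachable set = {11dc22e, 3b7dbc3, 993eea3, b09c924, f0d5643}.
That is 5 commits.

5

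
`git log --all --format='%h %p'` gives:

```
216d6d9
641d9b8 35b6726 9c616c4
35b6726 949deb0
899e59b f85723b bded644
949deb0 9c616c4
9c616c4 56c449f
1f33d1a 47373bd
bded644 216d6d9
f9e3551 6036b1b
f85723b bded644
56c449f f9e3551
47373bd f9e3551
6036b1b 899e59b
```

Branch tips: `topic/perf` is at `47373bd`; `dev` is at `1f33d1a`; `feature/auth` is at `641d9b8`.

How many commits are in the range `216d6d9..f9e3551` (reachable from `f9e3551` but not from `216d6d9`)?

Reachable from f9e3551: {216d6d9, 6036b1b, 899e59b, bded644, f85723b, f9e3551}.
Reachable from 216d6d9: {216d6d9}.
In f9e3551's history but not 216d6d9's: {6036b1b, 899e59b, bded644, f85723b, f9e3551} — 5 commits.

5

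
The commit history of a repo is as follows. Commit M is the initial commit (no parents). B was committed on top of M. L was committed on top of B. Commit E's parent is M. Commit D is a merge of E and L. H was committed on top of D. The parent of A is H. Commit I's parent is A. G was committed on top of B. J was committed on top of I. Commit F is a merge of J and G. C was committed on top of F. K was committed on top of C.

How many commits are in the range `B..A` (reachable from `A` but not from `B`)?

5

Reachable from A: {A, B, D, E, H, L, M}.
Reachable from B: {B, M}.
In A's history but not B's: {A, D, E, H, L} — 5 commits.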